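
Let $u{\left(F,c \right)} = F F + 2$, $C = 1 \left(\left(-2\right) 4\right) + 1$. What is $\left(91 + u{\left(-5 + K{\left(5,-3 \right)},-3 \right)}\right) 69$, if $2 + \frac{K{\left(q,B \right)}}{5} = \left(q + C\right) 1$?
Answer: $49542$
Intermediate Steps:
$C = -7$ ($C = 1 \left(-8\right) + 1 = -8 + 1 = -7$)
$K{\left(q,B \right)} = -45 + 5 q$ ($K{\left(q,B \right)} = -10 + 5 \left(q - 7\right) 1 = -10 + 5 \left(-7 + q\right) 1 = -10 + 5 \left(-7 + q\right) = -10 + \left(-35 + 5 q\right) = -45 + 5 q$)
$u{\left(F,c \right)} = 2 + F^{2}$ ($u{\left(F,c \right)} = F^{2} + 2 = 2 + F^{2}$)
$\left(91 + u{\left(-5 + K{\left(5,-3 \right)},-3 \right)}\right) 69 = \left(91 + \left(2 + \left(-5 + \left(-45 + 5 \cdot 5\right)\right)^{2}\right)\right) 69 = \left(91 + \left(2 + \left(-5 + \left(-45 + 25\right)\right)^{2}\right)\right) 69 = \left(91 + \left(2 + \left(-5 - 20\right)^{2}\right)\right) 69 = \left(91 + \left(2 + \left(-25\right)^{2}\right)\right) 69 = \left(91 + \left(2 + 625\right)\right) 69 = \left(91 + 627\right) 69 = 718 \cdot 69 = 49542$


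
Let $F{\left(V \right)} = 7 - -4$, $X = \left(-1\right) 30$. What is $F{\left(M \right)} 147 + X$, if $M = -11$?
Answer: $1587$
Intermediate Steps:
$X = -30$
$F{\left(V \right)} = 11$ ($F{\left(V \right)} = 7 + 4 = 11$)
$F{\left(M \right)} 147 + X = 11 \cdot 147 - 30 = 1617 - 30 = 1587$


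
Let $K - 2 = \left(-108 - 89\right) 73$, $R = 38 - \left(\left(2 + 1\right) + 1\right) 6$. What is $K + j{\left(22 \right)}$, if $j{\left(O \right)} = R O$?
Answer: $-14071$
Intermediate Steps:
$R = 14$ ($R = 38 - \left(3 + 1\right) 6 = 38 - 4 \cdot 6 = 38 - 24 = 14$)
$j{\left(O \right)} = 14 O$
$K = -14379$ ($K = 2 + \left(-108 - 89\right) 73 = 2 - 14381 = -14379$)
$K + j{\left(22 \right)} = -14379 + 14 \cdot 22 = -14379 + 308 = -14071$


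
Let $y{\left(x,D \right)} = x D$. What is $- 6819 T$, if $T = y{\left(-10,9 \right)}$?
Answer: $613710$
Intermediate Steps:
$y{\left(x,D \right)} = D x$
$T = -90$ ($T = 9 \left(-10\right) = -90$)
$- 6819 T = \left(-6819\right) \left(-90\right) = 613710$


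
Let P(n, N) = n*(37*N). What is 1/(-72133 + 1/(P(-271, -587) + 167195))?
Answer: -6053044/436624222851 ≈ -1.3863e-5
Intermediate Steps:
P(n, N) = 37*N*n
1/(-72133 + 1/(P(-271, -587) + 167195)) = 1/(-72133 + 1/(37*(-587)*(-271) + 167195)) = 1/(-72133 + 1/(5885849 + 167195)) = 1/(-72133 + 1/6053044) = 1/(-436624222851/6053044) = -6053044/436624222851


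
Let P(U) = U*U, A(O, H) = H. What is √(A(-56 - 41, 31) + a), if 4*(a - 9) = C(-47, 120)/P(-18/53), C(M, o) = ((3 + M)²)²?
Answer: 2*√164507086/9 ≈ 2850.2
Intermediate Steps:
P(U) = U²
C(M, o) = (3 + M)⁴
a = 658025833/81 (a = 9 + ((3 - 47)⁴/((-18/53)²))/4 = 9 + ((-44)⁴/((-18*1/53)²))/4 = 9 + (3748096/((-18/53)²))/4 = 9 + (3748096/(324/2809))/4 = 9 + (3748096*(2809/324))/4 = 9 + (¼)*(2632100416/81) = 9 + 658025104/81 = 658025833/81 ≈ 8.1238e+6)
√(A(-56 - 41, 31) + a) = √(31 + 658025833/81) = √(658028344/81) = 2*√164507086/9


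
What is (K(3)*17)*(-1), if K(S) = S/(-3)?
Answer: 17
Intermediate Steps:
K(S) = -S/3 (K(S) = S*(-⅓) = -S/3)
(K(3)*17)*(-1) = (-⅓*3*17)*(-1) = -1*17*(-1) = -17*(-1) = 17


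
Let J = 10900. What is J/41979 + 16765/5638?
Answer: 765232135/236677602 ≈ 3.2332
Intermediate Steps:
J/41979 + 16765/5638 = 10900/41979 + 16765/5638 = 765232135/236677602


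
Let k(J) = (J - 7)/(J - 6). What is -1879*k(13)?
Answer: -11274/7 ≈ -1610.6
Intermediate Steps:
k(J) = (-7 + J)/(-6 + J)
-1879*k(13) = -1879*(-7 + 13)/(-6 + 13) = -1879*6/7 = -11274/7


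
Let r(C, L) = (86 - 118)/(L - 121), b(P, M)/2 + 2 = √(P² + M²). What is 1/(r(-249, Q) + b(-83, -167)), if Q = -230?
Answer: 120393/4284213782 + 123201*√34778/8568427564 ≈ 0.0027095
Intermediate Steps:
b(P, M) = -4 + 2*√(M² + P²) (b(P, M) = -4 + 2*√(P² + M²) = -4 + 2*√(M² + P²))
r(C, L) = -32/(-121 + L)
1/(r(-249, Q) + b(-83, -167)) = 1/(-32/(-121 - 230) + (-4 + 2*√((-167)² + (-83)²))) = 1/(-32/(-351) + (-4 + 2*√(27889 + 6889))) = 1/(-32*(-1/351) + (-4 + 2*√34778)) = 1/(32/351 + (-4 + 2*√34778)) = 1/(-1372/351 + 2*√34778)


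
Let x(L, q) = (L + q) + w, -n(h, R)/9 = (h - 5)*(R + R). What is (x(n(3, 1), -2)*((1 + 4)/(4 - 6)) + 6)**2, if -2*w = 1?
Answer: 96721/16 ≈ 6045.1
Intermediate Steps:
w = -1/2 (w = -1/2*1 = -1/2 ≈ -0.50000)
n(h, R) = -18*R*(-5 + h) (n(h, R) = -9*(h - 5)*(R + R) = -9*(-5 + h)*2*R = -18*R*(-5 + h))
x(L, q) = -1/2 + L + q (x(L, q) = (L + q) - 1/2 = -1/2 + L + q)
(x(n(3, 1), -2)*((1 + 4)/(4 - 6)) + 6)**2 = ((-1/2 + 18*1*(5 - 1*3) - 2)*((1 + 4)/(4 - 6)) + 6)**2 = ((-1/2 + 18*1*(5 - 3) - 2)*(5/(-2)) + 6)**2 = ((-1/2 + 18*1*2 - 2)*(5*(-1/2)) + 6)**2 = ((-1/2 + 36 - 2)*(-5/2) + 6)**2 = ((67/2)*(-5/2) + 6)**2 = (-335/4 + 6)**2 = (-311/4)**2 = 96721/16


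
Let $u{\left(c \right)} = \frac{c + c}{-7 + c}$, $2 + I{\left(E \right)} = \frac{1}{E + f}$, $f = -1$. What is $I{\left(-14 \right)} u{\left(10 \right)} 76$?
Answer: $- \frac{9424}{9} \approx -1047.1$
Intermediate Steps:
$I{\left(E \right)} = -2 + \frac{1}{-1 + E}$ ($I{\left(E \right)} = -2 + \frac{1}{E - 1} = -2 + \frac{1}{-1 + E}$)
$u{\left(c \right)} = \frac{2 c}{-7 + c}$
$I{\left(-14 \right)} u{\left(10 \right)} 76 = \frac{3 - -28}{-1 - 14} \cdot 2 \cdot 10 \frac{1}{-7 + 10} \cdot 76 = \frac{3 + 28}{-15} \cdot 2 \cdot 10 \cdot \frac{1}{3} \cdot 76 = \left(- \frac{1}{15}\right) 31 \cdot 2 \cdot 10 \cdot \frac{1}{3} \cdot 76 = \left(- \frac{31}{15}\right) \frac{20}{3} \cdot 76 = \left(- \frac{124}{9}\right) 76 = - \frac{9424}{9}$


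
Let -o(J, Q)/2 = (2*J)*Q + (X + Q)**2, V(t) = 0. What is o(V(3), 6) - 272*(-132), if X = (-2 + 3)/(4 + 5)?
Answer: 2902174/81 ≈ 35829.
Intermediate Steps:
X = 1/9 ≈ 0.11111
o(J, Q) = -2*(1/9 + Q)**2 - 4*J*Q (o(J, Q) = -2*((2*J)*Q + (1/9 + Q)**2) = -2*(2*J*Q + (1/9 + Q)**2) = -2*((1/9 + Q)**2 + 2*J*Q) = -2*(1/9 + Q)**2 - 4*J*Q)
o(V(3), 6) - 272*(-132) = (-2*(1 + 9*6)**2/81 - 4*0*6) - 272*(-132) = (-2*(1 + 54)**2/81 + 0) + 35904 = (-2/81*55**2 + 0) + 35904 = (-2/81*3025 + 0) + 35904 = (-6050/81 + 0) + 35904 = -6050/81 + 35904 = 2902174/81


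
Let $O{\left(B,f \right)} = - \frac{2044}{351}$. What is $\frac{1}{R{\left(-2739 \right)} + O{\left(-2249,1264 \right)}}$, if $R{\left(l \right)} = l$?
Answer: $- \frac{351}{963433} \approx -0.00036432$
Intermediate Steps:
$O{\left(B,f \right)} = - \frac{2044}{351}$ ($O{\left(B,f \right)} = \left(-2044\right) \frac{1}{351} = - \frac{2044}{351}$)
$\frac{1}{R{\left(-2739 \right)} + O{\left(-2249,1264 \right)}} = \frac{1}{-2739 - \frac{2044}{351}} = \frac{1}{- \frac{963433}{351}} = - \frac{351}{963433}$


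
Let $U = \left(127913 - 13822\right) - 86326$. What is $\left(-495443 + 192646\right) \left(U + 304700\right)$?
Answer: $-100669404605$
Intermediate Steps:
$U = 27765$ ($U = 114091 - 86326 = 27765$)
$\left(-495443 + 192646\right) \left(U + 304700\right) = \left(-495443 + 192646\right) \left(27765 + 304700\right) = \left(-302797\right) 332465 = -100669404605$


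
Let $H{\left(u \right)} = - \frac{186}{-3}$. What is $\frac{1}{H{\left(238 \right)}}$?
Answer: $\frac{1}{62} \approx 0.016129$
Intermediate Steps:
$H{\left(u \right)} = 62$ ($H{\left(u \right)} = \left(-186\right) \left(- \frac{1}{3}\right) = 62$)
$\frac{1}{H{\left(238 \right)}} = \frac{1}{62}$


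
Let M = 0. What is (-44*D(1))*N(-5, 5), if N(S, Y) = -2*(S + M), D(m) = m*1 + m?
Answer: -880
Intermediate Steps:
D(m) = 2*m (D(m) = m + m = 2*m)
N(S, Y) = -2*S (N(S, Y) = -2*(S + 0) = -2*S)
(-44*D(1))*N(-5, 5) = (-88)*(-2*(-5)) = -44*2*10 = -88*10 = -880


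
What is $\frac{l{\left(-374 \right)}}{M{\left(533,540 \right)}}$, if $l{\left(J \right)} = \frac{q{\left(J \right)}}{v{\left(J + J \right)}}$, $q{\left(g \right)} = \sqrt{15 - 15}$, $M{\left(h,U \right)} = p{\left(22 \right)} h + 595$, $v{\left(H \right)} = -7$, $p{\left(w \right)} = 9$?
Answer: $0$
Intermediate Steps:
$M{\left(h,U \right)} = 595 + 9 h$ ($M{\left(h,U \right)} = 9 h + 595 = 595 + 9 h$)
$q{\left(g \right)} = 0$ ($q{\left(g \right)} = \sqrt{0} = 0$)
$l{\left(J \right)} = 0$ ($l{\left(J \right)} = \frac{0}{-7} = 0 \left(- \frac{1}{7}\right) = 0$)
$\frac{l{\left(-374 \right)}}{M{\left(533,540 \right)}} = \frac{0}{595 + 9 \cdot 533} = \frac{0}{595 + 4797} = \frac{0}{5392} = 0 \cdot \frac{1}{5392} = 0$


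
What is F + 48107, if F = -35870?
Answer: 12237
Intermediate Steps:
F + 48107 = -35870 + 48107 = 12237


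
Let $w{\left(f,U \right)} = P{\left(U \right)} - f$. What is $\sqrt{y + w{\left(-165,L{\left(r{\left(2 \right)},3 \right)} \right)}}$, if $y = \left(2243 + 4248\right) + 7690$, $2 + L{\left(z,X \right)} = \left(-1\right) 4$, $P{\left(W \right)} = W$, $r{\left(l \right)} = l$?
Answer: $2 \sqrt{3585} \approx 119.75$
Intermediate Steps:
$L{\left(z,X \right)} = -6$ ($L{\left(z,X \right)} = -2 - 4 = -6$)
$w{\left(f,U \right)} = U - f$
$y = 14181$ ($y = 6491 + 7690 = 14181$)
$\sqrt{y + w{\left(-165,L{\left(r{\left(2 \right)},3 \right)} \right)}} = \sqrt{14181 - -159} = \sqrt{14181 + \left(-6 + 165\right)} = \sqrt{14181 + 159} = \sqrt{14340} = 2 \sqrt{3585}$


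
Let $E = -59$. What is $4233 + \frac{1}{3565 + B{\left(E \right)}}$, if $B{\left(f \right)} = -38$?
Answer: $\frac{14929792}{3527} \approx 4233.0$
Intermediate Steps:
$4233 + \frac{1}{3565 + B{\left(E \right)}} = 4233 + \frac{1}{3565 - 38} = 4233 + \frac{1}{3527} = \frac{14929792}{3527}$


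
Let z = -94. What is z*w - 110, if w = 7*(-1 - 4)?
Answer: 3180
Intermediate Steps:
w = -35 (w = 7*(-5) = -35)
z*w - 110 = -94*(-35) - 110 = 3290 - 110 = 3180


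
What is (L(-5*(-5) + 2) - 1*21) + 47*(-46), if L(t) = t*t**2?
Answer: 17500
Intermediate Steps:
L(t) = t**3
(L(-5*(-5) + 2) - 1*21) + 47*(-46) = ((-5*(-5) + 2)**3 - 1*21) + 47*(-46) = ((25 + 2)**3 - 21) - 2162 = (27**3 - 21) - 2162 = (19683 - 21) - 2162 = 19662 - 2162 = 17500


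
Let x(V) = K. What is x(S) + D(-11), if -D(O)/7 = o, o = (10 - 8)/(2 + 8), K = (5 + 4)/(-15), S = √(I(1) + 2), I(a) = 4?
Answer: -2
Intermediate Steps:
S = √6 (S = √(4 + 2) = √6 ≈ 2.4495)
K = -⅗ (K = 9*(-1/15) = -⅗ ≈ -0.60000)
o = ⅕ (o = 2/10 = 2*(⅒) = ⅕ ≈ 0.20000)
x(V) = -⅗
D(O) = -7/5 (D(O) = -7*⅕ = -7/5)
x(S) + D(-11) = -⅗ - 7/5 = -2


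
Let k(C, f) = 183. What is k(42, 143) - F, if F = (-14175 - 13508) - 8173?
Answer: 36039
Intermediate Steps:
F = -35856 (F = -27683 - 8173 = -35856)
k(42, 143) - F = 183 - 1*(-35856) = 183 + 35856 = 36039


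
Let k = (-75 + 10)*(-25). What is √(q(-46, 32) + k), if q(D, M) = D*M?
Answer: 3*√17 ≈ 12.369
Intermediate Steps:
k = 1625 (k = -65*(-25) = 1625)
√(q(-46, 32) + k) = √(-46*32 + 1625) = √(-1472 + 1625) = √153 = 3*√17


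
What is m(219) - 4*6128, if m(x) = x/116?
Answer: -2843173/116 ≈ -24510.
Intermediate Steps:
m(x) = x/116 (m(x) = x*(1/116) = x/116)
m(219) - 4*6128 = (1/116)*219 - 4*6128 = 219/116 - 24512 = -2843173/116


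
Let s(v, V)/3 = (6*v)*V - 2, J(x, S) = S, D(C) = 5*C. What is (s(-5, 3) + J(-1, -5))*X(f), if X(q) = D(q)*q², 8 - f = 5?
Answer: -37935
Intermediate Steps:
f = 3 (f = 8 - 1*5 = 8 - 5 = 3)
X(q) = 5*q³ (X(q) = (5*q)*q² = 5*q³)
s(v, V) = -6 + 18*V*v (s(v, V) = 3*((6*v)*V - 2) = 3*(6*V*v - 2) = 3*(-2 + 6*V*v) = -6 + 18*V*v)
(s(-5, 3) + J(-1, -5))*X(f) = ((-6 + 18*3*(-5)) - 5)*(5*3³) = ((-6 - 270) - 5)*(5*27) = (-276 - 5)*135 = -281*135 = -37935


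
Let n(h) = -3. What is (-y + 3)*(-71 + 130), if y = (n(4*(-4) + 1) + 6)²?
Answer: -354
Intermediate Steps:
y = 9 (y = (-3 + 6)² = 3² = 9)
(-y + 3)*(-71 + 130) = (-1*9 + 3)*(-71 + 130) = (-9 + 3)*59 = -6*59 = -354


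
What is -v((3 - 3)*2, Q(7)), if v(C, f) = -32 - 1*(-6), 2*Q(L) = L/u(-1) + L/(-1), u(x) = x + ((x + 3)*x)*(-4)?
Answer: 26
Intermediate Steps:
u(x) = x - 4*x*(3 + x) (u(x) = x + ((3 + x)*x)*(-4) = x + (x*(3 + x))*(-4) = x - 4*x*(3 + x))
Q(L) = -3*L/7 (Q(L) = (L/((-1*(-1)*(11 + 4*(-1)))) + L/(-1))/2 = (L/((-1*(-1)*(11 - 4))) + L*(-1))/2 = (L/((-1*(-1)*7)) - L)/2 = (L/7 - L)/2 = (-6*L/7)/2 = -3*L/7)
v(C, f) = -26 (v(C, f) = -32 + 6 = -26)
-v((3 - 3)*2, Q(7)) = -1*(-26) = 26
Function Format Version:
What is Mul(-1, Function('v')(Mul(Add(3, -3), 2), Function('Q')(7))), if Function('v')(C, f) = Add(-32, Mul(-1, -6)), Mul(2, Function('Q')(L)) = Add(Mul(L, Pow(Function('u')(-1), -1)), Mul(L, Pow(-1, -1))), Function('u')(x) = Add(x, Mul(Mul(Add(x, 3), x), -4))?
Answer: 26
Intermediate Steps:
Function('u')(x) = Add(x, Mul(-4, x, Add(3, x))) (Function('u')(x) = Add(x, Mul(Mul(Add(3, x), x), -4)) = Add(x, Mul(Mul(x, Add(3, x)), -4)) = Add(x, Mul(-4, x, Add(3, x))))
Function('Q')(L) = Mul(Rational(-3, 7), L) (Function('Q')(L) = Mul(Rational(1, 2), Add(Mul(L, Pow(Mul(-1, -1, Add(11, Mul(4, -1))), -1)), Mul(L, Pow(-1, -1)))) = Mul(Rational(1, 2), Add(Mul(L, Pow(Mul(-1, -1, Add(11, -4)), -1)), Mul(L, -1))) = Mul(Rational(1, 2), Add(Mul(L, Pow(Mul(-1, -1, 7), -1)), Mul(-1, L))) = Mul(Rational(1, 2), Add(Mul(L, Pow(7, -1)), Mul(-1, L))) = Mul(Rational(1, 2), Add(Mul(L, Rational(1, 7)), Mul(-1, L))) = Mul(Rational(1, 2), Add(Mul(Rational(1, 7), L), Mul(-1, L))) = Mul(Rational(1, 2), Mul(Rational(-6, 7), L)) = Mul(Rational(-3, 7), L))
Function('v')(C, f) = -26 (Function('v')(C, f) = Add(-32, 6) = -26)
Mul(-1, Function('v')(Mul(Add(3, -3), 2), Function('Q')(7))) = Mul(-1, -26) = 26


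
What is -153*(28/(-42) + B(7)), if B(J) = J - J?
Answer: 102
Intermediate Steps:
B(J) = 0
-153*(28/(-42) + B(7)) = -153*(28/(-42) + 0) = -153*(28*(-1/42) + 0) = -153*(-⅔ + 0) = -153*(-⅔) = 102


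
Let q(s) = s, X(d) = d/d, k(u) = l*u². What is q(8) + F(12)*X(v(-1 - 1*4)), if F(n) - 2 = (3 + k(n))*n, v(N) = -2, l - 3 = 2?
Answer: 8686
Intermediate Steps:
l = 5 (l = 3 + 2 = 5)
k(u) = 5*u²
X(d) = 1
F(n) = 2 + n*(3 + 5*n²) (F(n) = 2 + (3 + 5*n²)*n = 2 + n*(3 + 5*n²))
q(8) + F(12)*X(v(-1 - 1*4)) = 8 + (2 + 3*12 + 5*12³)*1 = 8 + (2 + 36 + 5*1728)*1 = 8 + (2 + 36 + 8640)*1 = 8 + 8678*1 = 8 + 8678 = 8686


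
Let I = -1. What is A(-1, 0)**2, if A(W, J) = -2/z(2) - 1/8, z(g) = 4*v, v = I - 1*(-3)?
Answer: 9/64 ≈ 0.14063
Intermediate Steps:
v = 2 (v = -1 - 1*(-3) = -1 + 3 = 2)
z(g) = 8 (z(g) = 4*2 = 8)
A(W, J) = -3/8 (A(W, J) = -2/8 - 1/8 = -2*1/8 - 1*1/8 = -1/4 - 1/8 = -3/8)
A(-1, 0)**2 = (-3/8)**2 = 9/64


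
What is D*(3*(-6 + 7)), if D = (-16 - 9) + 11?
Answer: -42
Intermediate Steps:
D = -14 (D = -25 + 11 = -14)
D*(3*(-6 + 7)) = -42*(-6 + 7) = -42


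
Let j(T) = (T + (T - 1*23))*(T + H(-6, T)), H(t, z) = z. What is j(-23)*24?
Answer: 76176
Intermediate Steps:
j(T) = 2*T*(-23 + 2*T) (j(T) = (T + (T - 1*23))*(T + T) = (T + (T - 23))*(2*T) = (T + (-23 + T))*(2*T) = (-23 + 2*T)*(2*T) = 2*T*(-23 + 2*T))
j(-23)*24 = (2*(-23)*(-23 + 2*(-23)))*24 = (2*(-23)*(-23 - 46))*24 = (2*(-23)*(-69))*24 = 3174*24 = 76176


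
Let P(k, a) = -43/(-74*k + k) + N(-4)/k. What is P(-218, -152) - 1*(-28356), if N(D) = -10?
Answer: 451258071/15914 ≈ 28356.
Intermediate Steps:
P(k, a) = -687/(73*k) (P(k, a) = -43/(-74*k + k) - 10/k = -43*(-1/(73*k)) - 10/k = -(-43)/(73*k) - 10/k = 43/(73*k) - 10/k = -687/(73*k))
P(-218, -152) - 1*(-28356) = -687/73/(-218) - 1*(-28356) = -687/73*(-1/218) + 28356 = 687/15914 + 28356 = 451258071/15914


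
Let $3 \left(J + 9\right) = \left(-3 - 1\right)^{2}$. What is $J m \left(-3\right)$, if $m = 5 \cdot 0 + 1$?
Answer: $11$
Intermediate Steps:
$m = 1$ ($m = 0 + 1 = 1$)
$J = - \frac{11}{3}$ ($J = -9 + \frac{\left(-3 - 1\right)^{2}}{3} = -9 + \frac{\left(-4\right)^{2}}{3} = -9 + \frac{1}{3} \cdot 16 = -9 + \frac{16}{3} = - \frac{11}{3} \approx -3.6667$)
$J m \left(-3\right) = \left(- \frac{11}{3}\right) 1 \left(-3\right) = \left(- \frac{11}{3}\right) \left(-3\right) = 11$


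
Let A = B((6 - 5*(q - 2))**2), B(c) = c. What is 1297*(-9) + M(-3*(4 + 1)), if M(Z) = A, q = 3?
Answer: -11672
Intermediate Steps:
A = 1 (A = (6 - 5*(3 - 2))**2 = (6 - 5*1)**2 = (6 - 5)**2 = 1**2 = 1)
M(Z) = 1
1297*(-9) + M(-3*(4 + 1)) = 1297*(-9) + 1 = -11673 + 1 = -11672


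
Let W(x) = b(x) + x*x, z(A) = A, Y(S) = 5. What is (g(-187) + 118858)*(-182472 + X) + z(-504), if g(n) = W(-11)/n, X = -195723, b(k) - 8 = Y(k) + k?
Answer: -8405884321233/187 ≈ -4.4951e+10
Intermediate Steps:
b(k) = 13 + k (b(k) = 8 + (5 + k) = 13 + k)
W(x) = 13 + x + x**2 (W(x) = (13 + x) + x*x = (13 + x) + x**2 = 13 + x + x**2)
g(n) = 123/n (g(n) = (13 - 11 + (-11)**2)/n = (13 - 11 + 121)/n = 123/n)
(g(-187) + 118858)*(-182472 + X) + z(-504) = (123/(-187) + 118858)*(-182472 - 195723) - 504 = (123*(-1/187) + 118858)*(-378195) - 504 = (-123/187 + 118858)*(-378195) - 504 = (22226323/187)*(-378195) - 504 = -8405884226985/187 - 504 = -8405884321233/187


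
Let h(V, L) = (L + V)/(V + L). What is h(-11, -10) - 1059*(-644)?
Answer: 681997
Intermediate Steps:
h(V, L) = 1 (h(V, L) = (L + V)/(L + V) = 1)
h(-11, -10) - 1059*(-644) = 1 - 1059*(-644) = 1 + 681996 = 681997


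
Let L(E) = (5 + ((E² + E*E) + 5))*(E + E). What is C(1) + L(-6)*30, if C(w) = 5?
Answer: -29515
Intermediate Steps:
L(E) = 2*E*(10 + 2*E²) (L(E) = (5 + ((E² + E²) + 5))*(2*E) = (5 + (2*E² + 5))*(2*E) = (5 + (5 + 2*E²))*(2*E) = (10 + 2*E²)*(2*E) = 2*E*(10 + 2*E²))
C(1) + L(-6)*30 = 5 + (4*(-6)*(5 + (-6)²))*30 = 5 + (4*(-6)*(5 + 36))*30 = 5 + (4*(-6)*41)*30 = 5 - 984*30 = 5 - 29520 = -29515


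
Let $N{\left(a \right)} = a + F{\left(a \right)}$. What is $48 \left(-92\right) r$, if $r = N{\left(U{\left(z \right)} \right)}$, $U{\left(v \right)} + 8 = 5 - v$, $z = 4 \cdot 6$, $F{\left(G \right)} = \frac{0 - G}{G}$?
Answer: $123648$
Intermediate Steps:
$F{\left(G \right)} = -1$ ($F{\left(G \right)} = \frac{\left(-1\right) G}{G} = -1$)
$z = 24$
$U{\left(v \right)} = -3 - v$ ($U{\left(v \right)} = -8 - \left(-5 + v\right) = -3 - v$)
$N{\left(a \right)} = -1 + a$ ($N{\left(a \right)} = a - 1 = -1 + a$)
$r = -28$ ($r = -1 - 27 = -28$)
$48 \left(-92\right) r = 48 \left(-92\right) \left(-28\right) = \left(-4416\right) \left(-28\right) = 123648$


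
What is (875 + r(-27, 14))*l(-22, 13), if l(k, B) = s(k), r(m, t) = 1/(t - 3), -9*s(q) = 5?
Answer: -48130/99 ≈ -486.16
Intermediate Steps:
s(q) = -5/9 (s(q) = -1/9*5 = -5/9)
r(m, t) = 1/(-3 + t)
l(k, B) = -5/9
(875 + r(-27, 14))*l(-22, 13) = (875 + 1/(-3 + 14))*(-5/9) = (875 + 1/11)*(-5/9) = (9626/11)*(-5/9) = -48130/99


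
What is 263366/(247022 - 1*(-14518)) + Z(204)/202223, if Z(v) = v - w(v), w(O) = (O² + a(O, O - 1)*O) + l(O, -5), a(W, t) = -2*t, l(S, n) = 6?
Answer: 32043993929/26444701710 ≈ 1.2117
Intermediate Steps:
w(O) = 6 + O² + O*(2 - 2*O) (w(O) = (O² + (-2*(O - 1))*O) + 6 = (O² + (-2*(-1 + O))*O) + 6 = (O² + (2 - 2*O)*O) + 6 = (O² + O*(2 - 2*O)) + 6 = 6 + O² + O*(2 - 2*O))
Z(v) = -6 + v² - v (Z(v) = v - (6 - v² + 2*v) = v + (-6 + v² - 2*v) = -6 + v² - v)
263366/(247022 - 1*(-14518)) + Z(204)/202223 = 263366/(247022 - 1*(-14518)) + (-6 + 204² - 1*204)/202223 = 263366/(247022 + 14518) + (-6 + 41616 - 204)*(1/202223) = 263366/261540 + 41406*(1/202223) = 263366*(1/261540) + 41406/202223 = 131683/130770 + 41406/202223 = 32043993929/26444701710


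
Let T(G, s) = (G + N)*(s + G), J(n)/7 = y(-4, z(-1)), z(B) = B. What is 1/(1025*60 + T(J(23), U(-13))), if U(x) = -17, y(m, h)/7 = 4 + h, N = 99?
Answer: 1/93480 ≈ 1.0697e-5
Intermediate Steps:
y(m, h) = 28 + 7*h (y(m, h) = 7*(4 + h) = 28 + 7*h)
J(n) = 147 (J(n) = 7*(28 + 7*(-1)) = 7*(28 - 7) = 7*21 = 147)
T(G, s) = (99 + G)*(G + s) (T(G, s) = (G + 99)*(s + G) = (99 + G)*(G + s))
1/(1025*60 + T(J(23), U(-13))) = 1/(1025*60 + (147² + 99*147 + 99*(-17) + 147*(-17))) = 1/(61500 + (21609 + 14553 - 1683 - 2499)) = 1/(61500 + 31980) = 1/93480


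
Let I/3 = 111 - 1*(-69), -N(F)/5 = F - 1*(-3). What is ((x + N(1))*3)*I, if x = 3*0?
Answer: -32400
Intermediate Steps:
N(F) = -15 - 5*F (N(F) = -5*(F - 1*(-3)) = -5*(F + 3) = -5*(3 + F) = -15 - 5*F)
x = 0
I = 540 (I = 3*(111 - 1*(-69)) = 3*(111 + 69) = 3*180 = 540)
((x + N(1))*3)*I = ((0 + (-15 - 5*1))*3)*540 = ((0 + (-15 - 5))*3)*540 = ((0 - 20)*3)*540 = -20*3*540 = -60*540 = -32400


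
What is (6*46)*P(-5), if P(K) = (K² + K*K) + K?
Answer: 12420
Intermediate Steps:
P(K) = K + 2*K² (P(K) = (K² + K²) + K = 2*K² + K = K + 2*K²)
(6*46)*P(-5) = (6*46)*(-5*(1 + 2*(-5))) = 276*(-5*(1 - 10)) = 276*(-5*(-9)) = 276*45 = 12420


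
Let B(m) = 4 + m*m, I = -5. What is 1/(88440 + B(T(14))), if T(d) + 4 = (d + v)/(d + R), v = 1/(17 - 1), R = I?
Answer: 256/22643185 ≈ 1.1306e-5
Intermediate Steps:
R = -5
v = 1/16 ≈ 0.062500
T(d) = -4 + (1/16 + d)/(-5 + d) (T(d) = -4 + (d + 1/16)/(d - 5) = -4 + (1/16 + d)/(-5 + d))
B(m) = 4 + m²
1/(88440 + B(T(14))) = 1/(88440 + (4 + (3*(107 - 16*14)/(16*(-5 + 14)))²)) = 1/(88440 + (4 + ((3/16)*(107 - 224)/9)²)) = 1/(88440 + (4 + ((3/16)*(⅑)*(-117))²)) = 1/(88440 + (4 + (-39/16)²)) = 1/(88440 + (4 + 1521/256)) = 1/(88440 + 2545/256) = 1/(22643185/256) = 256/22643185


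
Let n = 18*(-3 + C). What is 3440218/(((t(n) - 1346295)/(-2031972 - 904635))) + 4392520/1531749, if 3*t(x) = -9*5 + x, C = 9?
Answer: 859700263540086703/114564102957 ≈ 7.5041e+6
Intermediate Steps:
n = 108 (n = 18*(-3 + 9) = 18*6 = 108)
t(x) = -15 + x/3 (t(x) = (-9*5 + x)/3 = (-45 + x)/3 = -15 + x/3)
3440218/(((t(n) - 1346295)/(-2031972 - 904635))) + 4392520/1531749 = 3440218/((((-15 + (⅓)*108) - 1346295)/(-2031972 - 904635))) + 4392520/1531749 = 3440218/((((-15 + 36) - 1346295)/(-2936607))) + 4392520*(1/1531749) = 3440218/(((21 - 1346295)*(-1/2936607))) + 4392520/1531749 = 3440218/((-1346274*(-1/2936607))) + 4392520/1531749 = 3440218/(448758/978869) + 4392520/1531749 = 3440218*(978869/448758) + 4392520/1531749 = 1683761376721/224379 + 4392520/1531749 = 859700263540086703/114564102957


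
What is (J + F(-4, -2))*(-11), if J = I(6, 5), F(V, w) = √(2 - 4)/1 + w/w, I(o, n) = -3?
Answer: 22 - 11*I*√2 ≈ 22.0 - 15.556*I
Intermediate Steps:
F(V, w) = 1 + I*√2 (F(V, w) = √(-2)*1 + 1 = (I*√2)*1 + 1 = I*√2 + 1 = 1 + I*√2)
J = -3
(J + F(-4, -2))*(-11) = (-3 + (1 + I*√2))*(-11) = (-2 + I*√2)*(-11) = 22 - 11*I*√2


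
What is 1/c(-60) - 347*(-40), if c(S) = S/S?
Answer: 13881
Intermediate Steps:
c(S) = 1
1/c(-60) - 347*(-40) = 1/1 - 347*(-40) = 1 - 1*(-13880) = 1 + 13880 = 13881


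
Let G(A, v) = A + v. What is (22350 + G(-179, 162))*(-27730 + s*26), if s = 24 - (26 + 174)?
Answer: -721489898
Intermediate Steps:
s = -176 (s = 24 - 1*200 = 24 - 200 = -176)
(22350 + G(-179, 162))*(-27730 + s*26) = (22350 + (-179 + 162))*(-27730 - 176*26) = (22350 - 17)*(-27730 - 4576) = 22333*(-32306) = -721489898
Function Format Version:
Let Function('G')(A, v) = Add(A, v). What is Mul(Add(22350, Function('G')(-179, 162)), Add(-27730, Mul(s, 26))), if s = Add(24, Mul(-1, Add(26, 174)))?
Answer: -721489898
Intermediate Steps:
s = -176 (s = Add(24, Mul(-1, 200)) = Add(24, -200) = -176)
Mul(Add(22350, Function('G')(-179, 162)), Add(-27730, Mul(s, 26))) = Mul(Add(22350, Add(-179, 162)), Add(-27730, Mul(-176, 26))) = Mul(Add(22350, -17), Add(-27730, -4576)) = Mul(22333, -32306) = -721489898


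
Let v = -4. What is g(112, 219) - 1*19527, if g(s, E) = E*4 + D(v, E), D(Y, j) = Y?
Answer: -18655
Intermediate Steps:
g(s, E) = -4 + 4*E (g(s, E) = E*4 - 4 = 4*E - 4 = -4 + 4*E)
g(112, 219) - 1*19527 = (-4 + 4*219) - 1*19527 = (-4 + 876) - 19527 = 872 - 19527 = -18655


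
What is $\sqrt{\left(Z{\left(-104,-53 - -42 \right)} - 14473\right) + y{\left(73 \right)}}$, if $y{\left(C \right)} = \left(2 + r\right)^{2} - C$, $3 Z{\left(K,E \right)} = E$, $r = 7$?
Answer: $\frac{i \sqrt{130218}}{3} \approx 120.29 i$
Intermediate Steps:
$Z{\left(K,E \right)} = \frac{E}{3}$
$y{\left(C \right)} = 81 - C$ ($y{\left(C \right)} = \left(2 + 7\right)^{2} - C = 9^{2} - C = 81 - C$)
$\sqrt{\left(Z{\left(-104,-53 - -42 \right)} - 14473\right) + y{\left(73 \right)}} = \sqrt{\left(\frac{-53 - -42}{3} - 14473\right) + \left(81 - 73\right)} = \sqrt{\left(\frac{-53 + 42}{3} - 14473\right) + \left(81 - 73\right)} = \sqrt{\left(\frac{1}{3} \left(-11\right) - 14473\right) + 8} = \sqrt{\left(- \frac{11}{3} - 14473\right) + 8} = \sqrt{- \frac{43430}{3} + 8} = \sqrt{- \frac{43406}{3}} = \frac{i \sqrt{130218}}{3}$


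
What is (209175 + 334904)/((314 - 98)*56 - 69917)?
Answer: -544079/57821 ≈ -9.4097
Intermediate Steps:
(209175 + 334904)/((314 - 98)*56 - 69917) = 544079/(216*56 - 69917) = 544079/(12096 - 69917) = 544079/(-57821) = 544079*(-1/57821) = -544079/57821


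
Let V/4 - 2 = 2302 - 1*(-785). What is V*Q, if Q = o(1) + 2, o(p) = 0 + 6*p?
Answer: 98848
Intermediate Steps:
o(p) = 6*p
V = 12356 (V = 8 + 4*(2302 - 1*(-785)) = 8 + 4*(2302 + 785) = 8 + 4*3087 = 8 + 12348 = 12356)
Q = 8 (Q = 6*1 + 2 = 6 + 2 = 8)
V*Q = 12356*8 = 98848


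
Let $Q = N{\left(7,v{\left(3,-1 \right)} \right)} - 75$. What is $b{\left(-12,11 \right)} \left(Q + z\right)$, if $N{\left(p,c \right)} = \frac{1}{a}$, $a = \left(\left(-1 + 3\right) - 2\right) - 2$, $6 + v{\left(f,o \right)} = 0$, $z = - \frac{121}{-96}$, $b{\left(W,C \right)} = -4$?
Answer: $\frac{7127}{24} \approx 296.96$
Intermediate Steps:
$z = \frac{121}{96}$ ($z = \left(-121\right) \left(- \frac{1}{96}\right) = \frac{121}{96} \approx 1.2604$)
$v{\left(f,o \right)} = -6$ ($v{\left(f,o \right)} = -6 + 0 = -6$)
$a = -2$ ($a = \left(2 - 2\right) - 2 = 0 - 2 = -2$)
$N{\left(p,c \right)} = - \frac{1}{2}$ ($N{\left(p,c \right)} = \frac{1}{-2} = - \frac{1}{2}$)
$Q = - \frac{151}{2}$ ($Q = - \frac{1}{2} - 75 = - \frac{151}{2} \approx -75.5$)
$b{\left(-12,11 \right)} \left(Q + z\right) = - 4 \left(- \frac{151}{2} + \frac{121}{96}\right) = \left(-4\right) \left(- \frac{7127}{96}\right) = \frac{7127}{24}$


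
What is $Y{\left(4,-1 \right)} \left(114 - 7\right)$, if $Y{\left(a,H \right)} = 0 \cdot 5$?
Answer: $0$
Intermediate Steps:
$Y{\left(a,H \right)} = 0$
$Y{\left(4,-1 \right)} \left(114 - 7\right) = 0 \left(114 - 7\right) = 0 \cdot 107 = 0$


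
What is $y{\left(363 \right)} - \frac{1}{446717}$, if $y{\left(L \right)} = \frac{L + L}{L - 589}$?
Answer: $- \frac{162158384}{50479021} \approx -3.2124$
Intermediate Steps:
$y{\left(L \right)} = \frac{2 L}{-589 + L}$
$y{\left(363 \right)} - \frac{1}{446717} = 2 \cdot 363 \frac{1}{-589 + 363} - \frac{1}{446717} = 2 \cdot 363 \frac{1}{-226} - \frac{1}{446717} = 2 \cdot 363 \left(- \frac{1}{226}\right) - \frac{1}{446717} = - \frac{363}{113} - \frac{1}{446717} = - \frac{162158384}{50479021}$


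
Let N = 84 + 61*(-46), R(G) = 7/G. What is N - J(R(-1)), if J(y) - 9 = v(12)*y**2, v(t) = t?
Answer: -3319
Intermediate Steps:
J(y) = 9 + 12*y**2
N = -2722 (N = 84 - 2806 = -2722)
N - J(R(-1)) = -2722 - (9 + 12*(7/(-1))**2) = -2722 - (9 + 12*(7*(-1))**2) = -2722 - (9 + 12*(-7)**2) = -2722 - (9 + 12*49) = -2722 - (9 + 588) = -2722 - 1*597 = -2722 - 597 = -3319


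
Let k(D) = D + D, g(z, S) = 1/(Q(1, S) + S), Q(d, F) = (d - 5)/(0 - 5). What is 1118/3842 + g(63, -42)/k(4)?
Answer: 911627/3165808 ≈ 0.28796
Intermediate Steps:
Q(d, F) = 1 - d/5 (Q(d, F) = (-5 + d)/(-5) = (-5 + d)*(-⅕) = 1 - d/5)
g(z, S) = 1/(⅘ + S) (g(z, S) = 1/((1 - ⅕*1) + S) = 1/((1 - ⅕) + S) = 1/(⅘ + S))
k(D) = 2*D
1118/3842 + g(63, -42)/k(4) = 1118/3842 + (5/(4 + 5*(-42)))/((2*4)) = 1118*(1/3842) + (5/(4 - 210))/8 = 559/1921 + (5/(-206))*(⅛) = 559/1921 + (5*(-1/206))*(⅛) = 559/1921 - 5/206*⅛ = 559/1921 - 5/1648 = 911627/3165808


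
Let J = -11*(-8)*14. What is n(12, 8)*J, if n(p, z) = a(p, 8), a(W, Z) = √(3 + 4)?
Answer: 1232*√7 ≈ 3259.6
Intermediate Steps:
a(W, Z) = √7
n(p, z) = √7
J = 1232 (J = 88*14 = 1232)
n(12, 8)*J = √7*1232 = 1232*√7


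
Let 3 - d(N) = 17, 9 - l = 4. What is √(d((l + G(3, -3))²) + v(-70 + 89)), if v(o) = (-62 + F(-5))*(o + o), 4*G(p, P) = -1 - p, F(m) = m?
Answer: 16*I*√10 ≈ 50.596*I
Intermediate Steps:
l = 5 (l = 9 - 1*4 = 9 - 4 = 5)
G(p, P) = -¼ - p/4 (G(p, P) = (-1 - p)/4 = -¼ - p/4)
v(o) = -134*o (v(o) = (-62 - 5)*(o + o) = -134*o)
d(N) = -14 (d(N) = 3 - 1*17 = 3 - 17 = -14)
√(d((l + G(3, -3))²) + v(-70 + 89)) = √(-14 - 134*(-70 + 89)) = √(-14 - 134*19) = √(-14 - 2546) = √(-2560) = 16*I*√10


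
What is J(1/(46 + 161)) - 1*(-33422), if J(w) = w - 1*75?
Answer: 6902830/207 ≈ 33347.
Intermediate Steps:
J(w) = -75 + w (J(w) = w - 75 = -75 + w)
J(1/(46 + 161)) - 1*(-33422) = (-75 + 1/(46 + 161)) - 1*(-33422) = (-75 + 1/207) + 33422 = -15524/207 + 33422 = 6902830/207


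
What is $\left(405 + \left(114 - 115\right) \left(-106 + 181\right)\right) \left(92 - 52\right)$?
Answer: $13200$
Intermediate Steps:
$\left(405 + \left(114 - 115\right) \left(-106 + 181\right)\right) \left(92 - 52\right) = \left(405 - 75\right) 40 = 330 \cdot 40 = 13200$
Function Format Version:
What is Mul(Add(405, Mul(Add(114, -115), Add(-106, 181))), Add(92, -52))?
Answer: 13200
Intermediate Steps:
Mul(Add(405, Mul(Add(114, -115), Add(-106, 181))), Add(92, -52)) = Mul(Add(405, Mul(-1, 75)), 40) = Mul(Add(405, -75), 40) = Mul(330, 40) = 13200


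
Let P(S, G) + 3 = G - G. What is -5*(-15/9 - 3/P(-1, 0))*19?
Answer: 190/3 ≈ 63.333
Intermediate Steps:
P(S, G) = -3 (P(S, G) = -3 + (G - G) = -3 + 0 = -3)
-5*(-15/9 - 3/P(-1, 0))*19 = -5*(-15/9 - 3/(-3))*19 = -5*(-15*⅑ - 3*(-⅓))*19 = -5*(-5/3 + 1)*19 = -5*(-⅔)*19 = (10/3)*19 = 190/3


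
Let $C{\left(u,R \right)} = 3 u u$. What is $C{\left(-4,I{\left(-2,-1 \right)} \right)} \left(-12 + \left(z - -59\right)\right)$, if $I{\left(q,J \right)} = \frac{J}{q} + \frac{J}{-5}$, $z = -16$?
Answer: $1488$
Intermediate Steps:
$I{\left(q,J \right)} = - \frac{J}{5} + \frac{J}{q}$ ($I{\left(q,J \right)} = \frac{J}{q} + J \left(- \frac{1}{5}\right) = \frac{J}{q} - \frac{J}{5} = - \frac{J}{5} + \frac{J}{q}$)
$C{\left(u,R \right)} = 3 u^{2}$
$C{\left(-4,I{\left(-2,-1 \right)} \right)} \left(-12 + \left(z - -59\right)\right) = 3 \left(-4\right)^{2} \left(-12 - -43\right) = 3 \cdot 16 \left(-12 + \left(-16 + 59\right)\right) = 48 \left(-12 + 43\right) = 48 \cdot 31 = 1488$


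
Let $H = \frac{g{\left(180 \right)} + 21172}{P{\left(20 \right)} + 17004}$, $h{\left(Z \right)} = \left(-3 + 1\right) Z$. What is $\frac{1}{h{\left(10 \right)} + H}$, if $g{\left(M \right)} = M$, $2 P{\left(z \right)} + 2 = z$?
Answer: $- \frac{17013}{318908} \approx -0.053348$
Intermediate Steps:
$P{\left(z \right)} = -1 + \frac{z}{2}$
$h{\left(Z \right)} = - 2 Z$
$H = \frac{21352}{17013}$ ($H = \frac{180 + 21172}{\left(-1 + \frac{1}{2} \cdot 20\right) + 17004} = \frac{21352}{\left(-1 + 10\right) + 17004} = \frac{21352}{9 + 17004} = \frac{21352}{17013} \approx 1.255$)
$\frac{1}{h{\left(10 \right)} + H} = \frac{1}{\left(-2\right) 10 + \frac{21352}{17013}} = \frac{1}{-20 + \frac{21352}{17013}} = \frac{1}{- \frac{318908}{17013}} = - \frac{17013}{318908}$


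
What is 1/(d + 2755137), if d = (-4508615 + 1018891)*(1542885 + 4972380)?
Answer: -1/22736473881723 ≈ -4.3982e-14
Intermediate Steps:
d = -22736476636860 (d = -3489724*6515265 = -22736476636860)
1/(d + 2755137) = 1/(-22736476636860 + 2755137) = 1/(-22736473881723) = -1/22736473881723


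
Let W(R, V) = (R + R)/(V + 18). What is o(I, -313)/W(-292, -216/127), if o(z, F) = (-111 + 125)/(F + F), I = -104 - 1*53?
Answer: 7245/11607292 ≈ 0.00062418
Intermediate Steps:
W(R, V) = 2*R/(18 + V) (W(R, V) = (2*R)/(18 + V) = 2*R/(18 + V))
I = -157 (I = -104 - 53 = -157)
o(z, F) = 7/F (o(z, F) = 14/((2*F)) = 14*(1/(2*F)) = 7/F)
o(I, -313)/W(-292, -216/127) = (7/(-313))/((2*(-292)/(18 - 216/127))) = (7*(-1/313))/((2*(-292)/(18 - 216*1/127))) = -7/(313*(2*(-292)/(18 - 216/127))) = -7/(313*(2*(-292)/(2070/127))) = -7/(313*(2*(-292)*(127/2070))) = -7/(313*(-37084/1035)) = -7/313*(-1035/37084) = 7245/11607292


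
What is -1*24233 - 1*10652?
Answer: -34885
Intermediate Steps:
-1*24233 - 1*10652 = -24233 - 10652 = -34885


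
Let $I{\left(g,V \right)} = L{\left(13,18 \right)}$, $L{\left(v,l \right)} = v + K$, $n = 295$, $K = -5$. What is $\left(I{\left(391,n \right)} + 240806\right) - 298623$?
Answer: $-57809$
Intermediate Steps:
$L{\left(v,l \right)} = -5 + v$ ($L{\left(v,l \right)} = v - 5 = -5 + v$)
$I{\left(g,V \right)} = 8$ ($I{\left(g,V \right)} = -5 + 13 = 8$)
$\left(I{\left(391,n \right)} + 240806\right) - 298623 = \left(8 + 240806\right) - 298623 = 240814 - 298623 = -57809$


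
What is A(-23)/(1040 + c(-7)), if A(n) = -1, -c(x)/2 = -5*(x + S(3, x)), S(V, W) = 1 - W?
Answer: -1/1050 ≈ -0.00095238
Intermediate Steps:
c(x) = 10 (c(x) = -(-10)*(x + (1 - x)) = -(-10) = -2*(-5) = 10)
A(-23)/(1040 + c(-7)) = -1/(1040 + 10) = -1/1050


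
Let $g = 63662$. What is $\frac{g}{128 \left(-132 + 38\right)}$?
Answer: $- \frac{31831}{6016} \approx -5.2911$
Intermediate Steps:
$\frac{g}{128 \left(-132 + 38\right)} = \frac{63662}{128 \left(-132 + 38\right)} = \frac{63662}{128 \left(-94\right)} = \frac{63662}{-12032} = 63662 \left(- \frac{1}{12032}\right) = - \frac{31831}{6016}$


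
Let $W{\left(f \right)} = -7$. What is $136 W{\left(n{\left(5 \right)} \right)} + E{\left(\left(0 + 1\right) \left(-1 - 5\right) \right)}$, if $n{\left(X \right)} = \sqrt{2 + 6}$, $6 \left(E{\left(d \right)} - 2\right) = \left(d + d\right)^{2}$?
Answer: $-926$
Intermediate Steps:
$E{\left(d \right)} = 2 + \frac{2 d^{2}}{3}$ ($E{\left(d \right)} = 2 + \frac{\left(d + d\right)^{2}}{6} = 2 + \frac{\left(2 d\right)^{2}}{6} = 2 + \frac{4 d^{2}}{6} = 2 + \frac{2 d^{2}}{3}$)
$n{\left(X \right)} = 2 \sqrt{2}$ ($n{\left(X \right)} = \sqrt{8} = 2 \sqrt{2}$)
$136 W{\left(n{\left(5 \right)} \right)} + E{\left(\left(0 + 1\right) \left(-1 - 5\right) \right)} = 136 \left(-7\right) + \left(2 + \frac{2 \left(\left(0 + 1\right) \left(-1 - 5\right)\right)^{2}}{3}\right) = -952 + \left(2 + \frac{2 \left(1 \left(-6\right)\right)^{2}}{3}\right) = -952 + \left(2 + \frac{2 \left(-6\right)^{2}}{3}\right) = -952 + \left(2 + \frac{2}{3} \cdot 36\right) = -952 + \left(2 + 24\right) = -952 + 26 = -926$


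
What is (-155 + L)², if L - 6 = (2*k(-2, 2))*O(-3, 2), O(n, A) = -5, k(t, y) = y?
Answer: 28561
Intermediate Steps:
L = -14 (L = 6 + (2*2)*(-5) = 6 + 4*(-5) = 6 - 20 = -14)
(-155 + L)² = (-155 - 14)² = (-169)² = 28561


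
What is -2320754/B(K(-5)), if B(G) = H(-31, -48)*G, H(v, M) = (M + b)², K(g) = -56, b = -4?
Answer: 1160377/75712 ≈ 15.326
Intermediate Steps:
H(v, M) = (-4 + M)² (H(v, M) = (M - 4)² = (-4 + M)²)
B(G) = 2704*G (B(G) = (-4 - 48)²*G = (-52)²*G = 2704*G)
-2320754/B(K(-5)) = -2320754/(2704*(-56)) = -2320754/(-151424) = -2320754*(-1/151424) = 1160377/75712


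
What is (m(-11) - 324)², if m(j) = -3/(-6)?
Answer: 418609/4 ≈ 1.0465e+5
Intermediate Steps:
m(j) = ½ (m(j) = -3*(-⅙) = ½)
(m(-11) - 324)² = (½ - 324)² = (-647/2)² = 418609/4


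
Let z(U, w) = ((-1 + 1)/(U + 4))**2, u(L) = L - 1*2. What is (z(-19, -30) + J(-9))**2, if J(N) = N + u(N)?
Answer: 400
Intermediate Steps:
u(L) = -2 + L (u(L) = L - 2 = -2 + L)
z(U, w) = 0 (z(U, w) = (0/(4 + U))**2 = 0**2 = 0)
J(N) = -2 + 2*N (J(N) = N + (-2 + N) = -2 + 2*N)
(z(-19, -30) + J(-9))**2 = (0 + (-2 + 2*(-9)))**2 = (0 + (-2 - 18))**2 = (0 - 20)**2 = (-20)**2 = 400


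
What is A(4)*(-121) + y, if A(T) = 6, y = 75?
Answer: -651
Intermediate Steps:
A(4)*(-121) + y = 6*(-121) + 75 = -726 + 75 = -651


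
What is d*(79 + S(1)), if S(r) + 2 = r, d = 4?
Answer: 312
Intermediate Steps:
S(r) = -2 + r
d*(79 + S(1)) = 4*(79 + (-2 + 1)) = 4*(79 - 1) = 4*78 = 312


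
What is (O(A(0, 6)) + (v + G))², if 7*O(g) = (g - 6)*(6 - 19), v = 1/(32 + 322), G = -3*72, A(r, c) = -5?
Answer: 234855575161/6140484 ≈ 38247.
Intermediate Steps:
G = -216
v = 1/354 ≈ 0.0028249
O(g) = 78/7 - 13*g/7 (O(g) = ((g - 6)*(6 - 19))/7 = ((-6 + g)*(-13))/7 = (78 - 13*g)/7 = 78/7 - 13*g/7)
(O(A(0, 6)) + (v + G))² = ((78/7 - 13/7*(-5)) + (1/354 - 216))² = ((78/7 + 65/7) - 76463/354)² = (143/7 - 76463/354)² = (-484619/2478)² = 234855575161/6140484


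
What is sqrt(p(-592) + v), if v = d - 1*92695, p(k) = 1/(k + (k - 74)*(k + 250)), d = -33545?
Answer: I*sqrt(1628835345687205)/113590 ≈ 355.3*I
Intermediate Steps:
p(k) = 1/(k + (-74 + k)*(250 + k))
v = -126240 (v = -33545 - 1*92695 = -33545 - 92695 = -126240)
sqrt(p(-592) + v) = sqrt(1/(-18500 + (-592)**2 + 177*(-592)) - 126240) = sqrt(1/(-18500 + 350464 - 104784) - 126240) = sqrt(1/227180 - 126240) = sqrt(-28679203199/227180) = I*sqrt(1628835345687205)/113590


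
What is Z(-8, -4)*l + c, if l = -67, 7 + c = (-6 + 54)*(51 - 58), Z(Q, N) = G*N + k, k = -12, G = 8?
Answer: 2605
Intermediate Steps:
Z(Q, N) = -12 + 8*N (Z(Q, N) = 8*N - 12 = -12 + 8*N)
c = -343 (c = -7 + (-6 + 54)*(51 - 58) = -7 + 48*(-7) = -7 - 336 = -343)
Z(-8, -4)*l + c = (-12 + 8*(-4))*(-67) - 343 = (-12 - 32)*(-67) - 343 = -44*(-67) - 343 = 2948 - 343 = 2605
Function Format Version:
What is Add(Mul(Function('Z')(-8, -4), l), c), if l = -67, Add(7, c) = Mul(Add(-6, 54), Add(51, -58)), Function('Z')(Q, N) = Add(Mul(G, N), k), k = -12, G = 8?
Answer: 2605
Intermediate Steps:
Function('Z')(Q, N) = Add(-12, Mul(8, N)) (Function('Z')(Q, N) = Add(Mul(8, N), -12) = Add(-12, Mul(8, N)))
c = -343 (c = Add(-7, Mul(Add(-6, 54), Add(51, -58))) = Add(-7, Mul(48, -7)) = Add(-7, -336) = -343)
Add(Mul(Function('Z')(-8, -4), l), c) = Add(Mul(Add(-12, Mul(8, -4)), -67), -343) = Add(Mul(Add(-12, -32), -67), -343) = Add(Mul(-44, -67), -343) = Add(2948, -343) = 2605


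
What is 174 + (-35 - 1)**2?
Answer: 1470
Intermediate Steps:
174 + (-35 - 1)**2 = 174 + (-36)**2 = 174 + 1296 = 1470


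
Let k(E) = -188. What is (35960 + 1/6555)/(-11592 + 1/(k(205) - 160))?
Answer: -27343264916/8814327145 ≈ -3.1021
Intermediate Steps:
(35960 + 1/6555)/(-11592 + 1/(k(205) - 160)) = (35960 + 1/6555)/(-11592 + 1/(-188 - 160)) = (35960 + 1/6555)/(-11592 + 1/(-348)) = 235717801/(6555*(-11592 - 1/348)) = 235717801/(6555*(-4034017/348)) = (235717801/6555)*(-348/4034017) = -27343264916/8814327145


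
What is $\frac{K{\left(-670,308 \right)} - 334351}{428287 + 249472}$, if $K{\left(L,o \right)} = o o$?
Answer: $- \frac{239487}{677759} \approx -0.35335$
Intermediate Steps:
$K{\left(L,o \right)} = o^{2}$
$\frac{K{\left(-670,308 \right)} - 334351}{428287 + 249472} = \frac{308^{2} - 334351}{428287 + 249472} = \frac{94864 - 334351}{677759} = \left(-239487\right) \frac{1}{677759} = - \frac{239487}{677759}$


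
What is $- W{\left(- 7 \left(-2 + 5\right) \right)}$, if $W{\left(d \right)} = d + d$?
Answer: $42$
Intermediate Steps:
$W{\left(d \right)} = 2 d$
$- W{\left(- 7 \left(-2 + 5\right) \right)} = - 2 \left(- 7 \left(-2 + 5\right)\right) = - 2 \left(\left(-7\right) 3\right) = - 2 \left(-21\right) = \left(-1\right) \left(-42\right) = 42$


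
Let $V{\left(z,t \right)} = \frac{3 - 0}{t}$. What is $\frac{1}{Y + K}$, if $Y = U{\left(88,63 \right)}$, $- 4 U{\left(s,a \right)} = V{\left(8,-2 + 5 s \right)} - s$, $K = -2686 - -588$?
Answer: $- \frac{584}{1212385} \approx -0.00048169$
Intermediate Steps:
$V{\left(z,t \right)} = \frac{3}{t}$ ($V{\left(z,t \right)} = \frac{3 + 0}{t} = \frac{3}{t}$)
$K = -2098$ ($K = -2686 + 588 = -2098$)
$U{\left(s,a \right)} = - \frac{3}{4 \left(-2 + 5 s\right)} + \frac{s}{4}$ ($U{\left(s,a \right)} = - \frac{\frac{3}{-2 + 5 s} - s}{4} = - \frac{- s + \frac{3}{-2 + 5 s}}{4} = - \frac{3}{4 \left(-2 + 5 s\right)} + \frac{s}{4}$)
$Y = \frac{12847}{584}$ ($Y = \frac{-3 + 88 \left(-2 + 5 \cdot 88\right)}{4 \left(-2 + 5 \cdot 88\right)} = \frac{-3 + 88 \left(-2 + 440\right)}{4 \left(-2 + 440\right)} = \frac{-3 + 88 \cdot 438}{4 \cdot 438} = \frac{1}{4} \cdot \frac{1}{438} \left(-3 + 38544\right) = \frac{1}{4} \cdot \frac{1}{438} \cdot 38541 = \frac{12847}{584} \approx 21.998$)
$\frac{1}{Y + K} = \frac{1}{\frac{12847}{584} - 2098} = \frac{1}{- \frac{1212385}{584}} = - \frac{584}{1212385}$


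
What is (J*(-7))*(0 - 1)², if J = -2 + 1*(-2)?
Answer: 28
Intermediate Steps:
J = -4 (J = -2 - 2 = -4)
(J*(-7))*(0 - 1)² = (-4*(-7))*(0 - 1)² = 28*(-1)² = 28*1 = 28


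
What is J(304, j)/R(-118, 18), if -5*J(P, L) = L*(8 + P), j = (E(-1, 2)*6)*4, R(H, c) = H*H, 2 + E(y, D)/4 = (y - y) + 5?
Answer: -22464/17405 ≈ -1.2907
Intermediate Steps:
E(y, D) = 12 (E(y, D) = -8 + 4*((y - y) + 5) = -8 + 4*(0 + 5) = -8 + 4*5 = -8 + 20 = 12)
R(H, c) = H**2
j = 288 (j = (12*6)*4 = 72*4 = 288)
J(P, L) = -L*(8 + P)/5
J(304, j)/R(-118, 18) = (-1/5*288*(8 + 304))/((-118)**2) = -1/5*288*312/13924 = -89856/5*1/13924 = -22464/17405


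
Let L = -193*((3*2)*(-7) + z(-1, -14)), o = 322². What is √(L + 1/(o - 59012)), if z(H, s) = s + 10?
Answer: √276825415866/5584 ≈ 94.223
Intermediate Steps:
o = 103684
z(H, s) = 10 + s
L = 8878 (L = -193*((3*2)*(-7) + (10 - 14)) = -193*(6*(-7) - 4) = -193*(-42 - 4) = -193*(-46) = 8878)
√(L + 1/(o - 59012)) = √(8878 + 1/(103684 - 59012)) = √(8878 + 1/44672) = √(396598017/44672) = √276825415866/5584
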